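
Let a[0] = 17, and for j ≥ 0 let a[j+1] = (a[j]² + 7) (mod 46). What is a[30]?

11

Computing terms: a[0] = 17, a[1] = 20, a[2] = 39, a[3] = 10, a[4] = 15, a[5] = 2, a[6] = 11, a[7] = 36, a[8] = 15.
Since a[8] = a[4] = 15, the sequence is eventually periodic: after a pre-period of length 4 it cycles with period 4.
For j ≥ 4, a[j] depends only on (j - 4) mod 4. (30 - 4) mod 4 = 2, so a[30] = a[6] = 11.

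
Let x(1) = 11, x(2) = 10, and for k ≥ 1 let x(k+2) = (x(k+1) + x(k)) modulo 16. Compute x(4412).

10

We have x(1) = 11; x(2) = 10; x(3) = 5; x(4) = 15; x(5) = 4; x(6) = 3; x(7) = 7; x(8) = 10; x(9) = 1; x(10) = 11; x(11) = 12; x(12) = 7; x(13) = 3; x(14) = 10; x(15) = 13; x(16) = 7; x(17) = 4; x(18) = 11; x(19) = 15; x(20) = 10; x(21) = 9; x(22) = 3; x(23) = 12; x(24) = 15; x(25) = 11; x(26) = 10.
Since (x(25), x(26)) = (x(1), x(2)) = (11, 10) (two consecutive terms determine the rest), the sequence is periodic with period 24.
(4412 - 1) mod 24 = 19, so x(4412) = x(20) = 10.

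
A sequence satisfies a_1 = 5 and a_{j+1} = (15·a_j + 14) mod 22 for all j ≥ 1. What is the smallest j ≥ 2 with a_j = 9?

We have a_1 = 5,  a_2 = 1,  a_3 = 7,  a_4 = 9,  a_5 = 17,  a_6 = 5.
Since a_6 = a_1 = 5, the sequence is periodic with period 5.
The value 9 first appears (with j ≥ 2) at a_4.

4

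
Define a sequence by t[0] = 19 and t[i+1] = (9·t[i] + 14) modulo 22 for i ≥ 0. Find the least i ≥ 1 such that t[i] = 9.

Computing terms: t[0] = 19; t[1] = 9; t[2] = 7; t[3] = 11; t[4] = 3; t[5] = 19.
Since t[5] = t[0] = 19, the sequence is periodic with period 5.
The value 9 first appears (with i ≥ 1) at t[1].

1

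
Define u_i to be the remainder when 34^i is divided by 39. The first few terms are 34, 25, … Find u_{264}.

Listing terms: u_1 = 34, u_2 = 25, u_3 = 31, u_4 = 1, u_5 = 34.
Since u_5 = u_1 = 34, the sequence is periodic with period 4.
So u_{264} = u_{1 + ((264-1) mod 4)} = u_4 = 1.

1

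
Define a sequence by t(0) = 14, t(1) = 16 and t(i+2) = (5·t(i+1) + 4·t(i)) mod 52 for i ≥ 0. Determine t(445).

0

We have t(0) = 14,  t(1) = 16,  t(2) = 32,  t(3) = 16,  t(4) = 0,  t(5) = 12,  t(6) = 8,  t(7) = 36,  t(8) = 4,  t(9) = 8,  t(10) = 4,  t(11) = 0,  t(12) = 16,  t(13) = 28,  t(14) = 48,  t(15) = 40,  t(16) = 28,  t(17) = 40,  t(18) = 0,  t(19) = 4,  t(20) = 20,  t(21) = 12,  t(22) = 36,  t(23) = 20,  t(24) = 36,  t(25) = 0,  t(26) = 40,  t(27) = 44,  t(28) = 16,  t(29) = 48,  t(30) = 44,  t(31) = 48,  t(32) = 0,  t(33) = 36,  t(34) = 24,  t(35) = 4,  t(36) = 12,  t(37) = 24,  t(38) = 12,  t(39) = 0,  t(40) = 48,  t(41) = 32,  t(42) = 40,  t(43) = 16,  t(44) = 32.
Since (t(43), t(44)) = (t(1), t(2)) = (16, 32) (two consecutive terms determine the rest), the sequence is eventually periodic: after a pre-period of length 1 it cycles with period 42.
For i ≥ 1, t(i) depends only on (i - 1) mod 42. (445 - 1) mod 42 = 24, so t(445) = t(25) = 0.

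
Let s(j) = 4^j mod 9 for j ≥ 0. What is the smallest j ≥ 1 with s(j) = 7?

2

s(0) = 1,  s(1) = 4,  s(2) = 7,  s(3) = 1.
Since s(3) = s(0) = 1, the sequence is periodic with period 3.
The value 7 first appears (with j ≥ 1) at s(2).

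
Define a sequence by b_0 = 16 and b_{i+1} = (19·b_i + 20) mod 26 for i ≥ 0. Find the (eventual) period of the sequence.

12

Listing terms: b_0 = 16,  b_1 = 12,  b_2 = 14,  b_3 = 0,  b_4 = 20,  b_5 = 10,  b_6 = 2,  b_7 = 6,  b_8 = 4,  b_9 = 18,  b_{10} = 24,  b_{11} = 8,  b_{12} = 16.
Since b_{12} = b_0 = 16, the sequence is periodic with period 12.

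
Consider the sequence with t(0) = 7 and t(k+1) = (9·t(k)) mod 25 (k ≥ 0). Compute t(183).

3

Computing terms: t(0) = 7; t(1) = 13; t(2) = 17; t(3) = 3; t(4) = 2; t(5) = 18; t(6) = 12; t(7) = 8; t(8) = 22; t(9) = 23; t(10) = 7.
The sequence repeats with period 10.
So t(183) = t(0 + ((183-0) mod 10)) = t(3) = 3.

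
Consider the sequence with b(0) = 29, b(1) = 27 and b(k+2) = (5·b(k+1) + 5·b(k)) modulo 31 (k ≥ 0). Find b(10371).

16

We have b(0) = 29; b(1) = 27; b(2) = 1; b(3) = 16; b(4) = 23; b(5) = 9; b(6) = 5; b(7) = 8; b(8) = 3; b(9) = 24; b(10) = 11; b(11) = 20; b(12) = 0; b(13) = 7; b(14) = 4; b(15) = 24; b(16) = 16; b(17) = 14; b(18) = 26; b(19) = 14; b(20) = 14; b(21) = 16; b(22) = 26; b(23) = 24; b(24) = 2; b(25) = 6; b(26) = 9; b(27) = 13; b(28) = 17; b(29) = 26; b(30) = 29; b(31) = 27.
Since (b(30), b(31)) = (b(0), b(1)) = (29, 27) (two consecutive terms determine the rest), the sequence is periodic with period 30.
(10371 - 0) mod 30 = 21, so b(10371) = b(21) = 16.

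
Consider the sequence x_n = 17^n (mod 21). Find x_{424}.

Listing terms: x_0 = 1, x_1 = 17, x_2 = 16, x_3 = 20, x_4 = 4, x_5 = 5, x_6 = 1.
The sequence repeats with period 6.
So x_{424} = x_{0 + ((424-0) mod 6)} = x_4 = 4.

4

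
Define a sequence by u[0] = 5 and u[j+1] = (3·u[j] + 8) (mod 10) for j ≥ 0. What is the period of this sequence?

Computing terms: u[0] = 5; u[1] = 3; u[2] = 7; u[3] = 9; u[4] = 5.
The sequence repeats with period 4.

4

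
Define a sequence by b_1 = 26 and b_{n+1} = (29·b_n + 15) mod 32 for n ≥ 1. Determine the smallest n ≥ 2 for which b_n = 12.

3

Listing terms: b_1 = 26,  b_2 = 1,  b_3 = 12,  b_4 = 11,  b_5 = 14,  b_6 = 5,  b_7 = 0,  b_8 = 15,  b_9 = 2,  b_{10} = 9,  b_{11} = 20,  b_{12} = 19,  b_{13} = 22,  b_{14} = 13,  b_{15} = 8,  b_{16} = 23,  b_{17} = 10,  b_{18} = 17,  b_{19} = 28,  b_{20} = 27,  b_{21} = 30,  b_{22} = 21,  b_{23} = 16,  b_{24} = 31,  b_{25} = 18,  b_{26} = 25,  b_{27} = 4,  b_{28} = 3,  b_{29} = 6,  b_{30} = 29,  b_{31} = 24,  b_{32} = 7,  b_{33} = 26.
The sequence repeats with period 32.
The value 12 first appears (with n ≥ 2) at b_3.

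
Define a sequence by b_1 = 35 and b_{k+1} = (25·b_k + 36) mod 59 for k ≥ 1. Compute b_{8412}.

We have b_1 = 35, b_2 = 26, b_3 = 37, b_4 = 17, b_5 = 48, b_6 = 56, b_7 = 20, b_8 = 5, b_9 = 43, b_{10} = 49, b_{11} = 22, b_{12} = 55, b_{13} = 54, b_{14} = 29, b_{15} = 53, b_{16} = 4, b_{17} = 18, b_{18} = 14, b_{19} = 32, b_{20} = 10, b_{21} = 50, b_{22} = 47, b_{23} = 31, b_{24} = 44, b_{25} = 15, b_{26} = 57, b_{27} = 45, b_{28} = 40, b_{29} = 33, b_{30} = 35.
Since b_{30} = b_1 = 35, the sequence is periodic with period 29.
(8412 - 1) mod 29 = 1, so b_{8412} = b_2 = 26.

26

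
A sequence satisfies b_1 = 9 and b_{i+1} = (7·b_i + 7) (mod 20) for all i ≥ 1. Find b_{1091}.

Computing terms: b_1 = 9; b_2 = 10; b_3 = 17; b_4 = 6; b_5 = 9.
The sequence repeats with period 4.
So b_{1091} = b_{1 + ((1091-1) mod 4)} = b_3 = 17.

17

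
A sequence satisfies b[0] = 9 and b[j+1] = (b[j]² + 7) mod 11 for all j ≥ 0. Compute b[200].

Computing terms: b[0] = 9, b[1] = 0, b[2] = 7, b[3] = 1, b[4] = 8, b[5] = 5, b[6] = 10, b[7] = 8.
Since b[7] = b[4] = 8, the sequence is eventually periodic: after a pre-period of length 4 it cycles with period 3.
For j ≥ 4, b[j] depends only on (j - 4) mod 3. (200 - 4) mod 3 = 1, so b[200] = b[5] = 5.

5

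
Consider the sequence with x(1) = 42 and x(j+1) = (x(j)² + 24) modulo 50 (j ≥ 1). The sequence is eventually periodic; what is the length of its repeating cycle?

Computing terms: x(1) = 42; x(2) = 38; x(3) = 18; x(4) = 48; x(5) = 28; x(6) = 8; x(7) = 38.
Since x(7) = x(2) = 38, the sequence is eventually periodic: after a pre-period of length 1 it cycles with period 5.

5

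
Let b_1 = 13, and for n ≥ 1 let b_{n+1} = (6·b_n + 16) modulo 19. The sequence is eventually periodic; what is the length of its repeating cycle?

We have b_1 = 13, b_2 = 18, b_3 = 10, b_4 = 0, b_5 = 16, b_6 = 17, b_7 = 4, b_8 = 2, b_9 = 9, b_{10} = 13.
Since b_{10} = b_1 = 13, the sequence is periodic with period 9.

9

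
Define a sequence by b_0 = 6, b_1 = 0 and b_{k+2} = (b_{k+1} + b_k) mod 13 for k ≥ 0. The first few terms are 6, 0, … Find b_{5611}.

5

Listing terms: b_0 = 6, b_1 = 0, b_2 = 6, b_3 = 6, b_4 = 12, b_5 = 5, b_6 = 4, b_7 = 9, b_8 = 0, b_9 = 9, b_{10} = 9, b_{11} = 5, b_{12} = 1, b_{13} = 6, b_{14} = 7, b_{15} = 0, b_{16} = 7, b_{17} = 7, b_{18} = 1, b_{19} = 8, b_{20} = 9, b_{21} = 4, b_{22} = 0, b_{23} = 4, b_{24} = 4, b_{25} = 8, b_{26} = 12, b_{27} = 7, b_{28} = 6, b_{29} = 0.
The sequence repeats with period 28.
(5611 - 0) mod 28 = 11, so b_{5611} = b_{11} = 5.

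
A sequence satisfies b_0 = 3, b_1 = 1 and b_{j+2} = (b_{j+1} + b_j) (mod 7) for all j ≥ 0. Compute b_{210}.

Computing terms: b_0 = 3; b_1 = 1; b_2 = 4; b_3 = 5; b_4 = 2; b_5 = 0; b_6 = 2; b_7 = 2; b_8 = 4; b_9 = 6; b_{10} = 3; b_{11} = 2; b_{12} = 5; b_{13} = 0; b_{14} = 5; b_{15} = 5; b_{16} = 3; b_{17} = 1.
The sequence repeats with period 16.
So b_{210} = b_{0 + ((210-0) mod 16)} = b_2 = 4.

4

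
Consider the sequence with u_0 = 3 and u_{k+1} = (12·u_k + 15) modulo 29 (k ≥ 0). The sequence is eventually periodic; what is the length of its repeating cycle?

4

u_0 = 3; u_1 = 22; u_2 = 18; u_3 = 28; u_4 = 3.
The sequence repeats with period 4.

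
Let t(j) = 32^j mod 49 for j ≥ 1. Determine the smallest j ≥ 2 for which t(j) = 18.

7

Computing terms: t(1) = 32,  t(2) = 44,  t(3) = 36,  t(4) = 25,  t(5) = 16,  t(6) = 22,  t(7) = 18,  t(8) = 37,  t(9) = 8,  t(10) = 11,  t(11) = 9,  t(12) = 43,  t(13) = 4,  t(14) = 30,  t(15) = 29,  t(16) = 46,  t(17) = 2,  t(18) = 15,  t(19) = 39,  t(20) = 23,  t(21) = 1,  t(22) = 32.
Since t(22) = t(1) = 32, the sequence is periodic with period 21.
The value 18 first appears (with j ≥ 2) at t(7).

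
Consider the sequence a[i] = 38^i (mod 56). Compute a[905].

40

Listing terms: a[1] = 38; a[2] = 44; a[3] = 48; a[4] = 32; a[5] = 40; a[6] = 8; a[7] = 24; a[8] = 16; a[9] = 48.
Since a[9] = a[3] = 48, the sequence is eventually periodic: after a pre-period of length 2 it cycles with period 6.
For i ≥ 3, a[i] depends only on (i - 3) mod 6. (905 - 3) mod 6 = 2, so a[905] = a[5] = 40.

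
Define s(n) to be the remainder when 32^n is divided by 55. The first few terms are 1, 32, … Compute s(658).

34

Computing terms: s(0) = 1; s(1) = 32; s(2) = 34; s(3) = 43; s(4) = 1.
Since s(4) = s(0) = 1, the sequence is periodic with period 4.
(658 - 0) mod 4 = 2, so s(658) = s(2) = 34.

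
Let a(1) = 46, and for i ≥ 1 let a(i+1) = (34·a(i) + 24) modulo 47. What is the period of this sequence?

Listing terms: a(1) = 46,  a(2) = 37,  a(3) = 13,  a(4) = 43,  a(5) = 29,  a(6) = 23,  a(7) = 7,  a(8) = 27,  a(9) = 2,  a(10) = 45,  a(11) = 3,  a(12) = 32,  a(13) = 31,  a(14) = 44,  a(15) = 16,  a(16) = 4,  a(17) = 19,  a(18) = 12,  a(19) = 9,  a(20) = 1,  a(21) = 11,  a(22) = 22,  a(23) = 20,  a(24) = 46.
Since a(24) = a(1) = 46, the sequence is periodic with period 23.

23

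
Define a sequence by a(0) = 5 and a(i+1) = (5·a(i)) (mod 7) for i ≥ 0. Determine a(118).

3

We have a(0) = 5; a(1) = 4; a(2) = 6; a(3) = 2; a(4) = 3; a(5) = 1; a(6) = 5.
The sequence repeats with period 6.
So a(118) = a(0 + ((118-0) mod 6)) = a(4) = 3.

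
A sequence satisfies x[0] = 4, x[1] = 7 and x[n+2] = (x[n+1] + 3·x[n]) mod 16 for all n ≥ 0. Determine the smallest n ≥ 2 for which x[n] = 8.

We have x[0] = 4; x[1] = 7; x[2] = 3; x[3] = 8; x[4] = 1; x[5] = 9; x[6] = 12; x[7] = 7; x[8] = 11; x[9] = 0; x[10] = 1; x[11] = 1; x[12] = 4; x[13] = 7.
The sequence repeats with period 12.
The value 8 first appears (with n ≥ 2) at x[3].

3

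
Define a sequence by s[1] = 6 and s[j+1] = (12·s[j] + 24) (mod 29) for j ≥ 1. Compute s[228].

13

We have s[1] = 6, s[2] = 9, s[3] = 16, s[4] = 13, s[5] = 6.
The sequence repeats with period 4.
So s[228] = s[1 + ((228-1) mod 4)] = s[4] = 13.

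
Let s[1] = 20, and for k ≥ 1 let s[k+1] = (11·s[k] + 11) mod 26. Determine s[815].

We have s[1] = 20,  s[2] = 23,  s[3] = 4,  s[4] = 3,  s[5] = 18,  s[6] = 1,  s[7] = 22,  s[8] = 19,  s[9] = 12,  s[10] = 13,  s[11] = 24,  s[12] = 15,  s[13] = 20.
Since s[13] = s[1] = 20, the sequence is periodic with period 12.
(815 - 1) mod 12 = 10, so s[815] = s[11] = 24.

24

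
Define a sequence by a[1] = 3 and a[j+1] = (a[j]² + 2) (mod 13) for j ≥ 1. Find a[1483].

We have a[1] = 3, a[2] = 11, a[3] = 6, a[4] = 12, a[5] = 3.
Since a[5] = a[1] = 3, the sequence is periodic with period 4.
So a[1483] = a[1 + ((1483-1) mod 4)] = a[3] = 6.

6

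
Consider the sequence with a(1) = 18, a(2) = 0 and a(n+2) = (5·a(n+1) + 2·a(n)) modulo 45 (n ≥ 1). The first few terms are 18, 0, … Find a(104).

0

Listing terms: a(1) = 18,  a(2) = 0,  a(3) = 36,  a(4) = 0,  a(5) = 27,  a(6) = 0,  a(7) = 9,  a(8) = 0,  a(9) = 18,  a(10) = 0.
The sequence repeats with period 8.
So a(104) = a(1 + ((104-1) mod 8)) = a(8) = 0.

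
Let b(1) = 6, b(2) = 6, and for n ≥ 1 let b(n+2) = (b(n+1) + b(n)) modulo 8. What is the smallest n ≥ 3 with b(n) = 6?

Listing terms: b(1) = 6; b(2) = 6; b(3) = 4; b(4) = 2; b(5) = 6; b(6) = 0; b(7) = 6; b(8) = 6.
Since (b(7), b(8)) = (b(1), b(2)) = (6, 6) (two consecutive terms determine the rest), the sequence is periodic with period 6.
The value 6 first appears (with n ≥ 3) at b(5).

5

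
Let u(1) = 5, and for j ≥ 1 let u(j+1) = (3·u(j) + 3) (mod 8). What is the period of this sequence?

u(1) = 5, u(2) = 2, u(3) = 1, u(4) = 6, u(5) = 5.
Since u(5) = u(1) = 5, the sequence is periodic with period 4.

4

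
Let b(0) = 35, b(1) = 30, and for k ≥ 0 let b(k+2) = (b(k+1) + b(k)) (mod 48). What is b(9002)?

b(0) = 35, b(1) = 30, b(2) = 17, b(3) = 47, b(4) = 16, b(5) = 15, b(6) = 31, b(7) = 46, b(8) = 29, b(9) = 27, b(10) = 8, b(11) = 35, b(12) = 43, b(13) = 30, b(14) = 25, b(15) = 7, b(16) = 32, b(17) = 39, b(18) = 23, b(19) = 14, b(20) = 37, b(21) = 3, b(22) = 40, b(23) = 43, b(24) = 35, b(25) = 30.
The sequence repeats with period 24.
So b(9002) = b(0 + ((9002-0) mod 24)) = b(2) = 17.

17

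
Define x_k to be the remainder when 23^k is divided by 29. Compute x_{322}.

We have x_0 = 1; x_1 = 23; x_2 = 7; x_3 = 16; x_4 = 20; x_5 = 25; x_6 = 24; x_7 = 1.
Since x_7 = x_0 = 1, the sequence is periodic with period 7.
So x_{322} = x_{0 + ((322-0) mod 7)} = x_0 = 1.

1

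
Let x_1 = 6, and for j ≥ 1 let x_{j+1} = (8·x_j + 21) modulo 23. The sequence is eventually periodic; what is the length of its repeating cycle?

We have x_1 = 6,  x_2 = 0,  x_3 = 21,  x_4 = 5,  x_5 = 15,  x_6 = 3,  x_7 = 22,  x_8 = 13,  x_9 = 10,  x_{10} = 9,  x_{11} = 1,  x_{12} = 6.
Since x_{12} = x_1 = 6, the sequence is periodic with period 11.

11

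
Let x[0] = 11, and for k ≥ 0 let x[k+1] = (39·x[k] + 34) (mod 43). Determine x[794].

9

x[0] = 11; x[1] = 33; x[2] = 31; x[3] = 39; x[4] = 7; x[5] = 6; x[6] = 10; x[7] = 37; x[8] = 15; x[9] = 17; x[10] = 9; x[11] = 41; x[12] = 42; x[13] = 38; x[14] = 11.
Since x[14] = x[0] = 11, the sequence is periodic with period 14.
So x[794] = x[0 + ((794-0) mod 14)] = x[10] = 9.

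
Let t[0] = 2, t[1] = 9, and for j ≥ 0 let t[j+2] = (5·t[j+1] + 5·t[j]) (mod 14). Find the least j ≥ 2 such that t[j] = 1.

7

Listing terms: t[0] = 2, t[1] = 9, t[2] = 13, t[3] = 12, t[4] = 13, t[5] = 13, t[6] = 4, t[7] = 1, t[8] = 11, t[9] = 4, t[10] = 5, t[11] = 3, t[12] = 12, t[13] = 5, t[14] = 1, t[15] = 2, t[16] = 1, t[17] = 1, t[18] = 10, t[19] = 13, t[20] = 3, t[21] = 10, t[22] = 9, t[23] = 11, t[24] = 2, t[25] = 9.
Since (t[24], t[25]) = (t[0], t[1]) = (2, 9) (two consecutive terms determine the rest), the sequence is periodic with period 24.
The value 1 first appears (with j ≥ 2) at t[7].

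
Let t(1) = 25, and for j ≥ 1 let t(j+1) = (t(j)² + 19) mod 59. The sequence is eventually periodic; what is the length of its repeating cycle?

t(1) = 25,  t(2) = 54,  t(3) = 44,  t(4) = 8,  t(5) = 24,  t(6) = 5,  t(7) = 44.
Since t(7) = t(3) = 44, the sequence is eventually periodic: after a pre-period of length 2 it cycles with period 4.

4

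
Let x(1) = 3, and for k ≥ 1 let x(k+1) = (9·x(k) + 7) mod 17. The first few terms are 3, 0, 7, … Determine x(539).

7

Computing terms: x(1) = 3; x(2) = 0; x(3) = 7; x(4) = 2; x(5) = 8; x(6) = 11; x(7) = 4; x(8) = 9; x(9) = 3.
The sequence repeats with period 8.
(539 - 1) mod 8 = 2, so x(539) = x(3) = 7.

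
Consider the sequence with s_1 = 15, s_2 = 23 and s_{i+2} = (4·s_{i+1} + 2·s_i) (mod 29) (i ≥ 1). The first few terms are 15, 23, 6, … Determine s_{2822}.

22

Listing terms: s_1 = 15; s_2 = 23; s_3 = 6; s_4 = 12; s_5 = 2; s_6 = 3; s_7 = 16; s_8 = 12; s_9 = 22; s_{10} = 25; s_{11} = 28; s_{12} = 17; s_{13} = 8; s_{14} = 8; s_{15} = 19; s_{16} = 5; s_{17} = 0; s_{18} = 10; s_{19} = 11; s_{20} = 6; s_{21} = 17; s_{22} = 22; s_{23} = 6; s_{24} = 10; s_{25} = 23; s_{26} = 25; s_{27} = 1; s_{28} = 25; s_{29} = 15; s_{30} = 23.
Since (s_{29}, s_{30}) = (s_1, s_2) = (15, 23) (two consecutive terms determine the rest), the sequence is periodic with period 28.
So s_{2822} = s_{1 + ((2822-1) mod 28)} = s_{22} = 22.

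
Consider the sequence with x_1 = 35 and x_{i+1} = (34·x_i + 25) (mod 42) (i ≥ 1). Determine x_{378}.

Computing terms: x_1 = 35, x_2 = 39, x_3 = 7, x_4 = 11, x_5 = 21, x_6 = 25, x_7 = 35.
The sequence repeats with period 6.
So x_{378} = x_{1 + ((378-1) mod 6)} = x_6 = 25.

25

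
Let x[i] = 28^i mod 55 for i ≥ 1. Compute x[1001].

28

x[1] = 28,  x[2] = 14,  x[3] = 7,  x[4] = 31,  x[5] = 43,  x[6] = 49,  x[7] = 52,  x[8] = 26,  x[9] = 13,  x[10] = 34,  x[11] = 17,  x[12] = 36,  x[13] = 18,  x[14] = 9,  x[15] = 32,  x[16] = 16,  x[17] = 8,  x[18] = 4,  x[19] = 2,  x[20] = 1,  x[21] = 28.
The sequence repeats with period 20.
(1001 - 1) mod 20 = 0, so x[1001] = x[1] = 28.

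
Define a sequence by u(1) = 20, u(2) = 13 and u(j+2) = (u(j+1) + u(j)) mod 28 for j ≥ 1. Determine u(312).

21

We have u(1) = 20; u(2) = 13; u(3) = 5; u(4) = 18; u(5) = 23; u(6) = 13; u(7) = 8; u(8) = 21; u(9) = 1; u(10) = 22; u(11) = 23; u(12) = 17; u(13) = 12; u(14) = 1; u(15) = 13; u(16) = 14; u(17) = 27; u(18) = 13; u(19) = 12; u(20) = 25; u(21) = 9; u(22) = 6; u(23) = 15; u(24) = 21; u(25) = 8; u(26) = 1; u(27) = 9; u(28) = 10; u(29) = 19; u(30) = 1; u(31) = 20; u(32) = 21; u(33) = 13; u(34) = 6; u(35) = 19; u(36) = 25; u(37) = 16; u(38) = 13; u(39) = 1; u(40) = 14; u(41) = 15; u(42) = 1; u(43) = 16; u(44) = 17; u(45) = 5; u(46) = 22; u(47) = 27; u(48) = 21; u(49) = 20; u(50) = 13.
Since (u(49), u(50)) = (u(1), u(2)) = (20, 13) (two consecutive terms determine the rest), the sequence is periodic with period 48.
So u(312) = u(1 + ((312-1) mod 48)) = u(24) = 21.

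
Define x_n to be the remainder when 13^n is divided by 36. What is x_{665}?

25

Listing terms: x_1 = 13,  x_2 = 25,  x_3 = 1,  x_4 = 13.
Since x_4 = x_1 = 13, the sequence is periodic with period 3.
So x_{665} = x_{1 + ((665-1) mod 3)} = x_2 = 25.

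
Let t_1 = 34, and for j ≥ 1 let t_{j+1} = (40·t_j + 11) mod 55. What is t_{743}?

We have t_1 = 34, t_2 = 51, t_3 = 16, t_4 = 46, t_5 = 36, t_6 = 21, t_7 = 26, t_8 = 6, t_9 = 31, t_{10} = 41, t_{11} = 1, t_{12} = 51.
Since t_{12} = t_2 = 51, the sequence is eventually periodic: after a pre-period of length 1 it cycles with period 10.
For j ≥ 2, t_j depends only on (j - 2) mod 10. (743 - 2) mod 10 = 1, so t_{743} = t_3 = 16.

16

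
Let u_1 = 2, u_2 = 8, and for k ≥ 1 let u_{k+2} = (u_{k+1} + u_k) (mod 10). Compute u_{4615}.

2

We have u_1 = 2; u_2 = 8; u_3 = 0; u_4 = 8; u_5 = 8; u_6 = 6; u_7 = 4; u_8 = 0; u_9 = 4; u_{10} = 4; u_{11} = 8; u_{12} = 2; u_{13} = 0; u_{14} = 2; u_{15} = 2; u_{16} = 4; u_{17} = 6; u_{18} = 0; u_{19} = 6; u_{20} = 6; u_{21} = 2; u_{22} = 8.
The sequence repeats with period 20.
(4615 - 1) mod 20 = 14, so u_{4615} = u_{15} = 2.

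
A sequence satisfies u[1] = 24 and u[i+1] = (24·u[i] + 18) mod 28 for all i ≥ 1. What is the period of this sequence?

6

u[1] = 24; u[2] = 6; u[3] = 22; u[4] = 14; u[5] = 18; u[6] = 2; u[7] = 10; u[8] = 6.
Since u[8] = u[2] = 6, the sequence is eventually periodic: after a pre-period of length 1 it cycles with period 6.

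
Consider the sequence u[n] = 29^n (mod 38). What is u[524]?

5

u[0] = 1,  u[1] = 29,  u[2] = 5,  u[3] = 31,  u[4] = 25,  u[5] = 3,  u[6] = 11,  u[7] = 15,  u[8] = 17,  u[9] = 37,  u[10] = 9,  u[11] = 33,  u[12] = 7,  u[13] = 13,  u[14] = 35,  u[15] = 27,  u[16] = 23,  u[17] = 21,  u[18] = 1.
The sequence repeats with period 18.
So u[524] = u[0 + ((524-0) mod 18)] = u[2] = 5.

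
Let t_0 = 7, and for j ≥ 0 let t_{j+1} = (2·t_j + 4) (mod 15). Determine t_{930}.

Computing terms: t_0 = 7; t_1 = 3; t_2 = 10; t_3 = 9; t_4 = 7.
The sequence repeats with period 4.
So t_{930} = t_{0 + ((930-0) mod 4)} = t_2 = 10.

10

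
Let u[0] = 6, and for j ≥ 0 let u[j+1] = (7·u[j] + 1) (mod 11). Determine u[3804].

u[0] = 6, u[1] = 10, u[2] = 5, u[3] = 3, u[4] = 0, u[5] = 1, u[6] = 8, u[7] = 2, u[8] = 4, u[9] = 7, u[10] = 6.
The sequence repeats with period 10.
(3804 - 0) mod 10 = 4, so u[3804] = u[4] = 0.

0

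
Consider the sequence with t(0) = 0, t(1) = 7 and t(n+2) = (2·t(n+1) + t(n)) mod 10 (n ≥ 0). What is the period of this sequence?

12

We have t(0) = 0,  t(1) = 7,  t(2) = 4,  t(3) = 5,  t(4) = 4,  t(5) = 3,  t(6) = 0,  t(7) = 3,  t(8) = 6,  t(9) = 5,  t(10) = 6,  t(11) = 7,  t(12) = 0,  t(13) = 7.
Since (t(12), t(13)) = (t(0), t(1)) = (0, 7) (two consecutive terms determine the rest), the sequence is periodic with period 12.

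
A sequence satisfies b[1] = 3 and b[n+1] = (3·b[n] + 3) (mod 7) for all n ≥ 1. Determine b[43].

b[1] = 3,  b[2] = 5,  b[3] = 4,  b[4] = 1,  b[5] = 6,  b[6] = 0,  b[7] = 3.
The sequence repeats with period 6.
(43 - 1) mod 6 = 0, so b[43] = b[1] = 3.

3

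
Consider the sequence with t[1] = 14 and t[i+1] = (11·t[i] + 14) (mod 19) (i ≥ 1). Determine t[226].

We have t[1] = 14; t[2] = 16; t[3] = 0; t[4] = 14.
Since t[4] = t[1] = 14, the sequence is periodic with period 3.
(226 - 1) mod 3 = 0, so t[226] = t[1] = 14.

14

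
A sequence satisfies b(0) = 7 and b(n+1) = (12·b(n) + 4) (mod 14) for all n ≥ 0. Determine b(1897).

Listing terms: b(0) = 7,  b(1) = 4,  b(2) = 10,  b(3) = 12,  b(4) = 8,  b(5) = 2,  b(6) = 0,  b(7) = 4.
Since b(7) = b(1) = 4, the sequence is eventually periodic: after a pre-period of length 1 it cycles with period 6.
For n ≥ 1, b(n) depends only on (n - 1) mod 6. (1897 - 1) mod 6 = 0, so b(1897) = b(1) = 4.

4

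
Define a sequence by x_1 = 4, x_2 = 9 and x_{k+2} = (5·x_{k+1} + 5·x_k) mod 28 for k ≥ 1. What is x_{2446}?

x_1 = 4, x_2 = 9, x_3 = 9, x_4 = 6, x_5 = 19, x_6 = 13, x_7 = 20, x_8 = 25, x_9 = 1, x_{10} = 18, x_{11} = 11, x_{12} = 5, x_{13} = 24, x_{14} = 5, x_{15} = 5, x_{16} = 22, x_{17} = 23, x_{18} = 1, x_{19} = 8, x_{20} = 17, x_{21} = 13, x_{22} = 10, x_{23} = 3, x_{24} = 9, x_{25} = 4, x_{26} = 9.
The sequence repeats with period 24.
(2446 - 1) mod 24 = 21, so x_{2446} = x_{22} = 10.

10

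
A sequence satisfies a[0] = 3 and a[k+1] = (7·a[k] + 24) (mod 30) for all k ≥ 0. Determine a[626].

9

Listing terms: a[0] = 3, a[1] = 15, a[2] = 9, a[3] = 27, a[4] = 3.
Since a[4] = a[0] = 3, the sequence is periodic with period 4.
So a[626] = a[0 + ((626-0) mod 4)] = a[2] = 9.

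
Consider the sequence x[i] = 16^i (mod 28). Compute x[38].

We have x[1] = 16; x[2] = 4; x[3] = 8; x[4] = 16.
Since x[4] = x[1] = 16, the sequence is periodic with period 3.
So x[38] = x[1 + ((38-1) mod 3)] = x[2] = 4.

4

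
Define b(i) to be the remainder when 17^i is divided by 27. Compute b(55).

17

We have b(0) = 1, b(1) = 17, b(2) = 19, b(3) = 26, b(4) = 10, b(5) = 8, b(6) = 1.
The sequence repeats with period 6.
(55 - 0) mod 6 = 1, so b(55) = b(1) = 17.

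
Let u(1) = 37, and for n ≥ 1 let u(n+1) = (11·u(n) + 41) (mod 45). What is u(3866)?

7

u(1) = 37, u(2) = 43, u(3) = 19, u(4) = 25, u(5) = 1, u(6) = 7, u(7) = 28, u(8) = 34, u(9) = 10, u(10) = 16, u(11) = 37.
Since u(11) = u(1) = 37, the sequence is periodic with period 10.
(3866 - 1) mod 10 = 5, so u(3866) = u(6) = 7.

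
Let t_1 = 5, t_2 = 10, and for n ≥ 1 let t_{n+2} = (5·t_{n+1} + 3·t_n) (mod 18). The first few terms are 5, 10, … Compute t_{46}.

Listing terms: t_1 = 5, t_2 = 10, t_3 = 11, t_4 = 13, t_5 = 8, t_6 = 7, t_7 = 5, t_8 = 10.
Since (t_7, t_8) = (t_1, t_2) = (5, 10) (two consecutive terms determine the rest), the sequence is periodic with period 6.
(46 - 1) mod 6 = 3, so t_{46} = t_4 = 13.

13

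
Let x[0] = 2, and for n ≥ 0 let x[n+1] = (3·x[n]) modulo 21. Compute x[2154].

x[0] = 2, x[1] = 6, x[2] = 18, x[3] = 12, x[4] = 15, x[5] = 3, x[6] = 9, x[7] = 6.
Since x[7] = x[1] = 6, the sequence is eventually periodic: after a pre-period of length 1 it cycles with period 6.
For n ≥ 1, x[n] depends only on (n - 1) mod 6. (2154 - 1) mod 6 = 5, so x[2154] = x[6] = 9.

9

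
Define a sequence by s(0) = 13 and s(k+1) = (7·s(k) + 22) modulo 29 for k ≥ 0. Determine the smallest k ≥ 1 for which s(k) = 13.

We have s(0) = 13,  s(1) = 26,  s(2) = 1,  s(3) = 0,  s(4) = 22,  s(5) = 2,  s(6) = 7,  s(7) = 13.
The sequence repeats with period 7.
The value 13 next appears (with k ≥ 1) at s(7).

7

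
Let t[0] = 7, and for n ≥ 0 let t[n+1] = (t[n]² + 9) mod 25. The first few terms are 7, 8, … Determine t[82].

Computing terms: t[0] = 7; t[1] = 8; t[2] = 23; t[3] = 13; t[4] = 3; t[5] = 18; t[6] = 8.
Since t[6] = t[1] = 8, the sequence is eventually periodic: after a pre-period of length 1 it cycles with period 5.
For n ≥ 1, t[n] depends only on (n - 1) mod 5. (82 - 1) mod 5 = 1, so t[82] = t[2] = 23.

23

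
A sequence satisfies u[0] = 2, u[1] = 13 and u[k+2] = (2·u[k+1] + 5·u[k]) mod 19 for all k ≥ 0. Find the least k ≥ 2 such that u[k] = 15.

13

u[0] = 2; u[1] = 13; u[2] = 17; u[3] = 4; u[4] = 17; u[5] = 16; u[6] = 3; u[7] = 10; u[8] = 16; u[9] = 6; u[10] = 16; u[11] = 5; u[12] = 14; u[13] = 15; u[14] = 5; u[15] = 9; u[16] = 5; u[17] = 17; u[18] = 2; u[19] = 13.
Since (u[18], u[19]) = (u[0], u[1]) = (2, 13) (two consecutive terms determine the rest), the sequence is periodic with period 18.
The value 15 first appears (with k ≥ 2) at u[13].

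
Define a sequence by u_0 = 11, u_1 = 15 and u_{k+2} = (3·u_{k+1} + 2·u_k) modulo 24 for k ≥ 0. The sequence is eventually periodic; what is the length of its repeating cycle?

Listing terms: u_0 = 11, u_1 = 15, u_2 = 19, u_3 = 15, u_4 = 11, u_5 = 15.
The sequence repeats with period 4.

4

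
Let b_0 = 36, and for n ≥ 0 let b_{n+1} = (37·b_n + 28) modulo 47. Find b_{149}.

10

b_0 = 36, b_1 = 44, b_2 = 11, b_3 = 12, b_4 = 2, b_5 = 8, b_6 = 42, b_7 = 31, b_8 = 0, b_9 = 28, b_{10} = 30, b_{11} = 10, b_{12} = 22, b_{13} = 43, b_{14} = 21, b_{15} = 6, b_{16} = 15, b_{17} = 19, b_{18} = 26, b_{19} = 3, b_{20} = 45, b_{21} = 1, b_{22} = 18, b_{23} = 36.
The sequence repeats with period 23.
(149 - 0) mod 23 = 11, so b_{149} = b_{11} = 10.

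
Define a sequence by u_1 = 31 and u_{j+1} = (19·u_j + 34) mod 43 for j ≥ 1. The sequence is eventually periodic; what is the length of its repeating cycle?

42

Listing terms: u_1 = 31; u_2 = 21; u_3 = 3; u_4 = 5; u_5 = 0; u_6 = 34; u_7 = 35; u_8 = 11; u_9 = 28; u_{10} = 7; u_{11} = 38; u_{12} = 25; u_{13} = 36; u_{14} = 30; u_{15} = 2; u_{16} = 29; u_{17} = 26; u_{18} = 12; u_{19} = 4; u_{20} = 24; u_{21} = 17; u_{22} = 13; u_{23} = 23; u_{24} = 41; u_{25} = 39; u_{26} = 1; u_{27} = 10; u_{28} = 9; u_{29} = 33; u_{30} = 16; u_{31} = 37; u_{32} = 6; u_{33} = 19; u_{34} = 8; u_{35} = 14; u_{36} = 42; u_{37} = 15; u_{38} = 18; u_{39} = 32; u_{40} = 40; u_{41} = 20; u_{42} = 27; u_{43} = 31.
Since u_{43} = u_1 = 31, the sequence is periodic with period 42.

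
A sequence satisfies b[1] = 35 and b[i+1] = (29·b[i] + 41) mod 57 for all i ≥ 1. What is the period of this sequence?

18

Computing terms: b[1] = 35; b[2] = 30; b[3] = 56; b[4] = 12; b[5] = 47; b[6] = 36; b[7] = 2; b[8] = 42; b[9] = 5; b[10] = 15; b[11] = 20; b[12] = 51; b[13] = 38; b[14] = 3; b[15] = 14; b[16] = 48; b[17] = 8; b[18] = 45; b[19] = 35.
Since b[19] = b[1] = 35, the sequence is periodic with period 18.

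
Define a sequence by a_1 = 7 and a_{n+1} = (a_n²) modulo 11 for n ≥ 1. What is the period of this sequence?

Computing terms: a_1 = 7; a_2 = 5; a_3 = 3; a_4 = 9; a_5 = 4; a_6 = 5.
Since a_6 = a_2 = 5, the sequence is eventually periodic: after a pre-period of length 1 it cycles with period 4.

4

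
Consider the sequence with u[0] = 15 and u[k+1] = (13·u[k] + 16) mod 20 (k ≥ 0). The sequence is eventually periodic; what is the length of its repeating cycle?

Computing terms: u[0] = 15, u[1] = 11, u[2] = 19, u[3] = 3, u[4] = 15.
Since u[4] = u[0] = 15, the sequence is periodic with period 4.

4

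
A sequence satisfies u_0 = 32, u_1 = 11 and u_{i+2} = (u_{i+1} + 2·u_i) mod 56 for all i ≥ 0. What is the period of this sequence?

u_0 = 32; u_1 = 11; u_2 = 19; u_3 = 41; u_4 = 23; u_5 = 49; u_6 = 39; u_7 = 25; u_8 = 47; u_9 = 41; u_{10} = 23.
Since (u_9, u_{10}) = (u_3, u_4) = (41, 23) (two consecutive terms determine the rest), the sequence is eventually periodic: after a pre-period of length 3 it cycles with period 6.

6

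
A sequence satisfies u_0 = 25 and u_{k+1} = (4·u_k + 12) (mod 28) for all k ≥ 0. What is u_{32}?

12

Listing terms: u_0 = 25; u_1 = 0; u_2 = 12; u_3 = 4; u_4 = 0.
Since u_4 = u_1 = 0, the sequence is eventually periodic: after a pre-period of length 1 it cycles with period 3.
For k ≥ 1, u_k depends only on (k - 1) mod 3. (32 - 1) mod 3 = 1, so u_{32} = u_2 = 12.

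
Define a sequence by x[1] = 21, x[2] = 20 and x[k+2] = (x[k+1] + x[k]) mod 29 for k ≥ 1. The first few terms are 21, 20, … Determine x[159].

15

Computing terms: x[1] = 21, x[2] = 20, x[3] = 12, x[4] = 3, x[5] = 15, x[6] = 18, x[7] = 4, x[8] = 22, x[9] = 26, x[10] = 19, x[11] = 16, x[12] = 6, x[13] = 22, x[14] = 28, x[15] = 21, x[16] = 20.
The sequence repeats with period 14.
(159 - 1) mod 14 = 4, so x[159] = x[5] = 15.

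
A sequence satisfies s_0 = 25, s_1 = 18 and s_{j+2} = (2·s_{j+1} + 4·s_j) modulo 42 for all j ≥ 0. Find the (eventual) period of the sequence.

Computing terms: s_0 = 25, s_1 = 18, s_2 = 10, s_3 = 8, s_4 = 14, s_5 = 18, s_6 = 8, s_7 = 4, s_8 = 40, s_9 = 12, s_{10} = 16, s_{11} = 38, s_{12} = 14, s_{13} = 12, s_{14} = 38, s_{15} = 40, s_{16} = 22, s_{17} = 36, s_{18} = 34, s_{19} = 2, s_{20} = 14, s_{21} = 36, s_{22} = 2, s_{23} = 22, s_{24} = 10, s_{25} = 24, s_{26} = 4, s_{27} = 20, s_{28} = 14, s_{29} = 24, s_{30} = 20, s_{31} = 10, s_{32} = 16, s_{33} = 30, s_{34} = 40, s_{35} = 32, s_{36} = 14, s_{37} = 30, s_{38} = 32, s_{39} = 16, s_{40} = 34, s_{41} = 6, s_{42} = 22, s_{43} = 26, s_{44} = 14, s_{45} = 6, s_{46} = 26, s_{47} = 34, s_{48} = 4, s_{49} = 18, s_{50} = 10.
Since (s_{49}, s_{50}) = (s_1, s_2) = (18, 10) (two consecutive terms determine the rest), the sequence is eventually periodic: after a pre-period of length 1 it cycles with period 48.

48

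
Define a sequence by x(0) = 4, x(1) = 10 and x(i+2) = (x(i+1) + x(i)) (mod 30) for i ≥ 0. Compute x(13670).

16

We have x(0) = 4; x(1) = 10; x(2) = 14; x(3) = 24; x(4) = 8; x(5) = 2; x(6) = 10; x(7) = 12; x(8) = 22; x(9) = 4; x(10) = 26; x(11) = 0; x(12) = 26; x(13) = 26; x(14) = 22; x(15) = 18; x(16) = 10; x(17) = 28; x(18) = 8; x(19) = 6; x(20) = 14; x(21) = 20; x(22) = 4; x(23) = 24; x(24) = 28; x(25) = 22; x(26) = 20; x(27) = 12; x(28) = 2; x(29) = 14; x(30) = 16; x(31) = 0; x(32) = 16; x(33) = 16; x(34) = 2; x(35) = 18; x(36) = 20; x(37) = 8; x(38) = 28; x(39) = 6; x(40) = 4; x(41) = 10.
Since (x(40), x(41)) = (x(0), x(1)) = (4, 10) (two consecutive terms determine the rest), the sequence is periodic with period 40.
(13670 - 0) mod 40 = 30, so x(13670) = x(30) = 16.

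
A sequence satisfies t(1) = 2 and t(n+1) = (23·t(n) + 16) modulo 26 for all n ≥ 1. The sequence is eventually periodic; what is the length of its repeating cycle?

We have t(1) = 2,  t(2) = 10,  t(3) = 12,  t(4) = 6,  t(5) = 24,  t(6) = 22,  t(7) = 2.
The sequence repeats with period 6.

6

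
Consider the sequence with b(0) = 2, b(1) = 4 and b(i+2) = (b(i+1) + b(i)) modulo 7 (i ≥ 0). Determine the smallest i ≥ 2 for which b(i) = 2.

4

b(0) = 2, b(1) = 4, b(2) = 6, b(3) = 3, b(4) = 2, b(5) = 5, b(6) = 0, b(7) = 5, b(8) = 5, b(9) = 3, b(10) = 1, b(11) = 4, b(12) = 5, b(13) = 2, b(14) = 0, b(15) = 2, b(16) = 2, b(17) = 4.
Since (b(16), b(17)) = (b(0), b(1)) = (2, 4) (two consecutive terms determine the rest), the sequence is periodic with period 16.
The value 2 first appears (with i ≥ 2) at b(4).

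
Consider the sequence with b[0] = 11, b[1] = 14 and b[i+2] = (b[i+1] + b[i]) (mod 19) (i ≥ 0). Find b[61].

Listing terms: b[0] = 11, b[1] = 14, b[2] = 6, b[3] = 1, b[4] = 7, b[5] = 8, b[6] = 15, b[7] = 4, b[8] = 0, b[9] = 4, b[10] = 4, b[11] = 8, b[12] = 12, b[13] = 1, b[14] = 13, b[15] = 14, b[16] = 8, b[17] = 3, b[18] = 11, b[19] = 14.
Since (b[18], b[19]) = (b[0], b[1]) = (11, 14) (two consecutive terms determine the rest), the sequence is periodic with period 18.
So b[61] = b[0 + ((61-0) mod 18)] = b[7] = 4.

4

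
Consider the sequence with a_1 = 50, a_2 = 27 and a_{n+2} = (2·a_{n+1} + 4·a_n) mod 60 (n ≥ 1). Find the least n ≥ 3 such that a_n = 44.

8

a_1 = 50; a_2 = 27; a_3 = 14; a_4 = 16; a_5 = 28; a_6 = 0; a_7 = 52; a_8 = 44; a_9 = 56; a_{10} = 48; a_{11} = 20; a_{12} = 52; a_{13} = 4; a_{14} = 36; a_{15} = 28; a_{16} = 20; a_{17} = 32; a_{18} = 24; a_{19} = 56; a_{20} = 28; a_{21} = 40; a_{22} = 12; a_{23} = 4; a_{24} = 56; a_{25} = 8; a_{26} = 0; a_{27} = 32; a_{28} = 4; a_{29} = 16; a_{30} = 48; a_{31} = 40; a_{32} = 32; a_{33} = 44; a_{34} = 36; a_{35} = 8; a_{36} = 40; a_{37} = 52; a_{38} = 24; a_{39} = 16; a_{40} = 8; a_{41} = 20; a_{42} = 12; a_{43} = 44; a_{44} = 16; a_{45} = 28.
Since (a_{44}, a_{45}) = (a_4, a_5) = (16, 28) (two consecutive terms determine the rest), the sequence is eventually periodic: after a pre-period of length 3 it cycles with period 40.
The value 44 first appears (with n ≥ 3) at a_8.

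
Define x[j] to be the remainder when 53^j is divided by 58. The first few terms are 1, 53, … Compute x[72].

We have x[0] = 1, x[1] = 53, x[2] = 25, x[3] = 49, x[4] = 45, x[5] = 7, x[6] = 23, x[7] = 1.
The sequence repeats with period 7.
(72 - 0) mod 7 = 2, so x[72] = x[2] = 25.

25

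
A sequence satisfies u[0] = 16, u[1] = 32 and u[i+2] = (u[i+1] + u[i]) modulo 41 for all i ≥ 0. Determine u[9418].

We have u[0] = 16,  u[1] = 32,  u[2] = 7,  u[3] = 39,  u[4] = 5,  u[5] = 3,  u[6] = 8,  u[7] = 11,  u[8] = 19,  u[9] = 30,  u[10] = 8,  u[11] = 38,  u[12] = 5,  u[13] = 2,  u[14] = 7,  u[15] = 9,  u[16] = 16,  u[17] = 25,  u[18] = 0,  u[19] = 25,  u[20] = 25,  u[21] = 9,  u[22] = 34,  u[23] = 2,  u[24] = 36,  u[25] = 38,  u[26] = 33,  u[27] = 30,  u[28] = 22,  u[29] = 11,  u[30] = 33,  u[31] = 3,  u[32] = 36,  u[33] = 39,  u[34] = 34,  u[35] = 32,  u[36] = 25,  u[37] = 16,  u[38] = 0,  u[39] = 16,  u[40] = 16,  u[41] = 32.
The sequence repeats with period 40.
(9418 - 0) mod 40 = 18, so u[9418] = u[18] = 0.

0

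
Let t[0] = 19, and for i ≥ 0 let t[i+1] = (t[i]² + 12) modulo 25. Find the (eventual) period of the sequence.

8

t[0] = 19,  t[1] = 23,  t[2] = 16,  t[3] = 18,  t[4] = 11,  t[5] = 8,  t[6] = 1,  t[7] = 13,  t[8] = 6,  t[9] = 23.
Since t[9] = t[1] = 23, the sequence is eventually periodic: after a pre-period of length 1 it cycles with period 8.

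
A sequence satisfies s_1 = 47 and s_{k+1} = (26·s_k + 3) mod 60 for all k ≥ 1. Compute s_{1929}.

s_1 = 47,  s_2 = 25,  s_3 = 53,  s_4 = 1,  s_5 = 29,  s_6 = 37,  s_7 = 5,  s_8 = 13,  s_9 = 41,  s_{10} = 49,  s_{11} = 17,  s_{12} = 25.
Since s_{12} = s_2 = 25, the sequence is eventually periodic: after a pre-period of length 1 it cycles with period 10.
For k ≥ 2, s_k depends only on (k - 2) mod 10. (1929 - 2) mod 10 = 7, so s_{1929} = s_9 = 41.

41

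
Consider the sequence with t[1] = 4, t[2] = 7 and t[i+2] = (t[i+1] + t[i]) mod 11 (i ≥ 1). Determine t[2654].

7

t[1] = 4, t[2] = 7, t[3] = 0, t[4] = 7, t[5] = 7, t[6] = 3, t[7] = 10, t[8] = 2, t[9] = 1, t[10] = 3, t[11] = 4, t[12] = 7.
The sequence repeats with period 10.
So t[2654] = t[1 + ((2654-1) mod 10)] = t[4] = 7.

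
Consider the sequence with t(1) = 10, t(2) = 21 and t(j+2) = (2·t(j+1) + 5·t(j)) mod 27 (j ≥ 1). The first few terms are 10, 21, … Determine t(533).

21

Computing terms: t(1) = 10; t(2) = 21; t(3) = 11; t(4) = 19; t(5) = 12; t(6) = 11; t(7) = 1; t(8) = 3; t(9) = 11; t(10) = 10; t(11) = 21.
The sequence repeats with period 9.
(533 - 1) mod 9 = 1, so t(533) = t(2) = 21.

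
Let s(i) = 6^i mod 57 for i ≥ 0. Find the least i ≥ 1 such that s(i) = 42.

4

We have s(0) = 1,  s(1) = 6,  s(2) = 36,  s(3) = 45,  s(4) = 42,  s(5) = 24,  s(6) = 30,  s(7) = 9,  s(8) = 54,  s(9) = 39,  s(10) = 6.
Since s(10) = s(1) = 6, the sequence is eventually periodic: after a pre-period of length 1 it cycles with period 9.
The value 42 first appears (with i ≥ 1) at s(4).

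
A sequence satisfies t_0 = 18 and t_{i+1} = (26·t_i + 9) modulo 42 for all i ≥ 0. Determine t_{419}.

Listing terms: t_0 = 18; t_1 = 15; t_2 = 21; t_3 = 9; t_4 = 33; t_5 = 27; t_6 = 39; t_7 = 15.
Since t_7 = t_1 = 15, the sequence is eventually periodic: after a pre-period of length 1 it cycles with period 6.
For i ≥ 1, t_i depends only on (i - 1) mod 6. (419 - 1) mod 6 = 4, so t_{419} = t_5 = 27.

27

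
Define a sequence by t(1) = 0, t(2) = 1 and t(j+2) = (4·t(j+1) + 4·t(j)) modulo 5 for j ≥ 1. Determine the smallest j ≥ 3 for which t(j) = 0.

Computing terms: t(1) = 0,  t(2) = 1,  t(3) = 4,  t(4) = 0,  t(5) = 1.
The sequence repeats with period 3.
The value 0 next appears (with j ≥ 3) at t(4).

4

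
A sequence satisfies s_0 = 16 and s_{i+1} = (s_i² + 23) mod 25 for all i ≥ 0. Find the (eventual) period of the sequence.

4

s_0 = 16, s_1 = 4, s_2 = 14, s_3 = 19, s_4 = 9, s_5 = 4.
Since s_5 = s_1 = 4, the sequence is eventually periodic: after a pre-period of length 1 it cycles with period 4.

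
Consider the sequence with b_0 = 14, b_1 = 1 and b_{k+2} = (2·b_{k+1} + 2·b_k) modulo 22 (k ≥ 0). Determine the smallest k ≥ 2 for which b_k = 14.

7

b_0 = 14; b_1 = 1; b_2 = 8; b_3 = 18; b_4 = 8; b_5 = 8; b_6 = 10; b_7 = 14; b_8 = 4; b_9 = 14; b_{10} = 14; b_{11} = 12; b_{12} = 8; b_{13} = 18.
Since (b_{12}, b_{13}) = (b_2, b_3) = (8, 18) (two consecutive terms determine the rest), the sequence is eventually periodic: after a pre-period of length 2 it cycles with period 10.
The value 14 first appears (with k ≥ 2) at b_7.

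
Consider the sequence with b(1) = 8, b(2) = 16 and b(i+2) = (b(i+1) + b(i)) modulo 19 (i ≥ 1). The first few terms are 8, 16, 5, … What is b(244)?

9

Computing terms: b(1) = 8; b(2) = 16; b(3) = 5; b(4) = 2; b(5) = 7; b(6) = 9; b(7) = 16; b(8) = 6; b(9) = 3; b(10) = 9; b(11) = 12; b(12) = 2; b(13) = 14; b(14) = 16; b(15) = 11; b(16) = 8; b(17) = 0; b(18) = 8; b(19) = 8; b(20) = 16.
Since (b(19), b(20)) = (b(1), b(2)) = (8, 16) (two consecutive terms determine the rest), the sequence is periodic with period 18.
(244 - 1) mod 18 = 9, so b(244) = b(10) = 9.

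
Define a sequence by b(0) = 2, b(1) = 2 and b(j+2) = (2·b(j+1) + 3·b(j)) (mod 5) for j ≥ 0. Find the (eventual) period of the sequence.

Computing terms: b(0) = 2; b(1) = 2; b(2) = 0; b(3) = 1; b(4) = 2; b(5) = 2.
Since (b(4), b(5)) = (b(0), b(1)) = (2, 2) (two consecutive terms determine the rest), the sequence is periodic with period 4.

4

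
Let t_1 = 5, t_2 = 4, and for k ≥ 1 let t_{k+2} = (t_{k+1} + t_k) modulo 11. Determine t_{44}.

2

Computing terms: t_1 = 5,  t_2 = 4,  t_3 = 9,  t_4 = 2,  t_5 = 0,  t_6 = 2,  t_7 = 2,  t_8 = 4,  t_9 = 6,  t_{10} = 10,  t_{11} = 5,  t_{12} = 4.
The sequence repeats with period 10.
So t_{44} = t_{1 + ((44-1) mod 10)} = t_4 = 2.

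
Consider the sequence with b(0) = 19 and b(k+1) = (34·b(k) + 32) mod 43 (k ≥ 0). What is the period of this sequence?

42

b(0) = 19; b(1) = 33; b(2) = 36; b(3) = 9; b(4) = 37; b(5) = 0; b(6) = 32; b(7) = 2; b(8) = 14; b(9) = 35; b(10) = 18; b(11) = 42; b(12) = 41; b(13) = 7; b(14) = 12; b(15) = 10; b(16) = 28; b(17) = 38; b(18) = 34; b(19) = 27; b(20) = 4; b(21) = 39; b(22) = 25; b(23) = 22; b(24) = 6; b(25) = 21; b(26) = 15; b(27) = 26; b(28) = 13; b(29) = 1; b(30) = 23; b(31) = 40; b(32) = 16; b(33) = 17; b(34) = 8; b(35) = 3; b(36) = 5; b(37) = 30; b(38) = 20; b(39) = 24; b(40) = 31; b(41) = 11; b(42) = 19.
Since b(42) = b(0) = 19, the sequence is periodic with period 42.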